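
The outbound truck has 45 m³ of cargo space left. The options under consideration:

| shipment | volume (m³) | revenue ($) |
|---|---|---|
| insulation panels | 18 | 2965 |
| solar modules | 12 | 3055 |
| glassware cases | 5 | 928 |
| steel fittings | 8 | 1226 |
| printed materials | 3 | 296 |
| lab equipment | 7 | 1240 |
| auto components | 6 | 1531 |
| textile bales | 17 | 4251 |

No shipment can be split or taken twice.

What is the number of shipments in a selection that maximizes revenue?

The maximum revenue within 45 m³ is 10373.
One optimal bundle: solar modules + printed materials + lab equipment + auto components + textile bales (45 m³).
Every optimal selection uses 5 shipments.

5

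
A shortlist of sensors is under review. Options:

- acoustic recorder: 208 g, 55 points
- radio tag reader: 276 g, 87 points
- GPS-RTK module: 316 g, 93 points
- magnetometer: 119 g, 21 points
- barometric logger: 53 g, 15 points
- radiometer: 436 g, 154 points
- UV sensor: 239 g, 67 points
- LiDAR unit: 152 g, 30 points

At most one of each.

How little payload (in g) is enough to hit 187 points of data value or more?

608

Need the lightest bundle worth ≥ 187.
Taking magnetometer + barometric logger + radiometer gives 190 (≥ 187) for 608 g.
No combination under 608 g hits 187.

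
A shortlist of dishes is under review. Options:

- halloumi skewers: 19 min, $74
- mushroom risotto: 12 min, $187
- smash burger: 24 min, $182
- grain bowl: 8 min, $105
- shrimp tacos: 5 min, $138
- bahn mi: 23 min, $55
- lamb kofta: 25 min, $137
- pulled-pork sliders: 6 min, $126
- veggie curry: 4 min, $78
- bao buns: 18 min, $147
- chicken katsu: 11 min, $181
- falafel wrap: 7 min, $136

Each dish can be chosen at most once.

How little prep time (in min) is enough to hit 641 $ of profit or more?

Look for the lowest-prep combination reaching 641.
shrimp tacos + pulled-pork sliders + veggie curry + chicken katsu + falafel wrap: 659 profit at 33 min.
No combination under 33 min hits 641.

33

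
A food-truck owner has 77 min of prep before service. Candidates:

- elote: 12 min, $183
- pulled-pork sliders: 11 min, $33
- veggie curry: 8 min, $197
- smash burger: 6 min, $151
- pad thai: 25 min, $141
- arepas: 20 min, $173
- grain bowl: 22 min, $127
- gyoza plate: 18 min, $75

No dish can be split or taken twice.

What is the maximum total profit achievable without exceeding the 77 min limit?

845

A density-first pass picks elote + veggie curry + smash burger + arepas + grain bowl — 831 at 68 min.
Dropping grain bowl frees 22 min; slotting in pad thai (25 min) lifts the total to 845 at 71 min.
Every other selection either busts 77 min or fails to beat 845.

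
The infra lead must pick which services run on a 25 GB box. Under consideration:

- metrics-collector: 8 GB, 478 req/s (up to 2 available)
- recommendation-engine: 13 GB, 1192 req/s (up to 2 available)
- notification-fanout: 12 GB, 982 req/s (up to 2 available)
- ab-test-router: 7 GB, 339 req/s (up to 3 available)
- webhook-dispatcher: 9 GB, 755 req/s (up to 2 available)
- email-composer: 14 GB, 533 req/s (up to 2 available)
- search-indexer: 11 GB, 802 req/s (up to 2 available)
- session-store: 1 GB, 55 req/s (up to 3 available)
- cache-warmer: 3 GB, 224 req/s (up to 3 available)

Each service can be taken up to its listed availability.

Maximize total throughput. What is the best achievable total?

Taking the top-ratio services first gives recommendation-engine + webhook-dispatcher + cache-warmer for 2171 (25 GB).
Replace webhook-dispatcher and cache-warmer with notification-fanout: the trade gains 3 net, giving 2174 at 25 GB.
That's the maximum — no swap from here does better than 2174.

2174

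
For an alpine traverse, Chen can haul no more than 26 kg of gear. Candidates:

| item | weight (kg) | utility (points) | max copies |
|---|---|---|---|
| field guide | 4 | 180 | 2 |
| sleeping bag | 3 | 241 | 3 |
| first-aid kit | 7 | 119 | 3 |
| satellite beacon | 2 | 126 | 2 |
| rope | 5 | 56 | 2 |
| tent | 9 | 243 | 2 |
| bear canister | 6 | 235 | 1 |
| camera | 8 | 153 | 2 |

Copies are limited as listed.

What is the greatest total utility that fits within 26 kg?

1444

Ranking by ratio (utility/kg): sleeping bag 80.33, satellite beacon 63.00, field guide 45.00.
Greedy by ratio would take 2×field guide + 3×sleeping bag + 2×satellite beacon + rope: 26 kg used, total 1391.
The 7 kg tied up in satellite beacon and rope is better spent on bear canister — total rises to 1444 (25 kg).
That's the maximum — no swap from here does better than 1444.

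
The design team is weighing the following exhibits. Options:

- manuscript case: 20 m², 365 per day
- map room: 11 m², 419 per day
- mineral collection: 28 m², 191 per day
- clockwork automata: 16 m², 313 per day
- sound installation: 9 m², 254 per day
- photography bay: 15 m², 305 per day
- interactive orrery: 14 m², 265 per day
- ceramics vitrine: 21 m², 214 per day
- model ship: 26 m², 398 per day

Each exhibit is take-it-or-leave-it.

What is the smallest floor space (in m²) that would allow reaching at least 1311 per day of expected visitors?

Minimise m² subject to total expected visitors ≥ 1311.
manuscript case + map room + sound installation + photography bay reaches 1343 using 55 m².
No combination under 55 m² hits 1311.

55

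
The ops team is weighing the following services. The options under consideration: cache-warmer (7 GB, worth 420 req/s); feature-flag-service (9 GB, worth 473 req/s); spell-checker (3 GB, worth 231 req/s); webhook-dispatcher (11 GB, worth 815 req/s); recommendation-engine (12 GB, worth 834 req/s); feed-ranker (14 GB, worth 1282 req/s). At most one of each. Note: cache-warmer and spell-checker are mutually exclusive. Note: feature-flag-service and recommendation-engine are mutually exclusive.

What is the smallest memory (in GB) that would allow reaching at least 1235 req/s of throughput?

Need the lightest bundle worth ≥ 1235.
feed-ranker reaches 1282 using 14 GB.
Any bundle with less than 14 GB falls short of 1235.

14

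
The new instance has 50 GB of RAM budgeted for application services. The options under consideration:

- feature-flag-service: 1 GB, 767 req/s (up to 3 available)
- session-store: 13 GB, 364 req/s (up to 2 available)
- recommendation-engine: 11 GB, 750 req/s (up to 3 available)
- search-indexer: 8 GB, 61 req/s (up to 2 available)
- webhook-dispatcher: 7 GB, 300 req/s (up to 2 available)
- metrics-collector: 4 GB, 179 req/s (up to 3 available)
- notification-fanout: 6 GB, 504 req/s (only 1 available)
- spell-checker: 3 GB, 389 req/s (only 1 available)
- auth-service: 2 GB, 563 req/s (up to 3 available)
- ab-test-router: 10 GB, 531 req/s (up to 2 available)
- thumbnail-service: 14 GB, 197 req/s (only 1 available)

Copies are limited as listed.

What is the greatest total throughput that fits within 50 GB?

6914

The ratio ordering already packs tightly: 3×feature-flag-service + 2×recommendation-engine + notification-fanout + spell-checker + 3×auth-service + ab-test-router, 50 GB, 6914.
No other feasible combination exceeds 6914.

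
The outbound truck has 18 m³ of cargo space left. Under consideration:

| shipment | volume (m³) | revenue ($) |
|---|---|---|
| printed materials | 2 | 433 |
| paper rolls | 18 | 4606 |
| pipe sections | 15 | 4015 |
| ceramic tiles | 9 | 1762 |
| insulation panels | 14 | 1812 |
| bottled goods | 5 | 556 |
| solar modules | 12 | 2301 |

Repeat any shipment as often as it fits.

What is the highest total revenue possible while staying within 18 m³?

Density check — pipe sections 267.67, paper rolls 255.89, printed materials 216.50, ceramic tiles 195.78 are the best per m³.
Filling by ratio: printed materials + pipe sections for 4448, with 1 m³ left unused.
Replace printed materials and pipe sections with paper rolls: the trade gains 158 net, giving 4606 at 18 m³.

4606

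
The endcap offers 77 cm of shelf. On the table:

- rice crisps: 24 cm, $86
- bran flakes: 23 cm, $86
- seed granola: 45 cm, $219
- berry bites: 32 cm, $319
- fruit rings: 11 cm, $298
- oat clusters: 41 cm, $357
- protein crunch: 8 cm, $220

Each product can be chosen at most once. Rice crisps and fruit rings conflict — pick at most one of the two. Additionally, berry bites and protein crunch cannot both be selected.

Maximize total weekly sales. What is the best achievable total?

Density check — protein crunch 27.50, fruit rings 27.09, berry bites 9.97, oat clusters 8.71 are the best per cm.
Best packing: fruit rings + oat clusters + protein crunch — 60 cm, 875 total.

875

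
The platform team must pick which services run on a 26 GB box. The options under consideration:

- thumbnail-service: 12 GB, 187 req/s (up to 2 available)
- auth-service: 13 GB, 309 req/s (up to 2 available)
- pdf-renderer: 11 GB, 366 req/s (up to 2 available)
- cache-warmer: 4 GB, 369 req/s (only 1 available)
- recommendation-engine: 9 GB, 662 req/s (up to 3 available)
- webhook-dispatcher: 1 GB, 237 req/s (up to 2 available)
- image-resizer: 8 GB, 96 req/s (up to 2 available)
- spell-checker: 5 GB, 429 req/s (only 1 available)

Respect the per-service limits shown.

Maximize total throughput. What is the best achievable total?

2227

A density-first pass picks cache-warmer + recommendation-engine + 2×webhook-dispatcher + spell-checker — 1934 at 20 GB.
Replace cache-warmer with recommendation-engine: the trade gains 293 net, giving 2227 at 25 GB.
The spare 1 GB is too small for any remaining service, and no exchange beats 2227.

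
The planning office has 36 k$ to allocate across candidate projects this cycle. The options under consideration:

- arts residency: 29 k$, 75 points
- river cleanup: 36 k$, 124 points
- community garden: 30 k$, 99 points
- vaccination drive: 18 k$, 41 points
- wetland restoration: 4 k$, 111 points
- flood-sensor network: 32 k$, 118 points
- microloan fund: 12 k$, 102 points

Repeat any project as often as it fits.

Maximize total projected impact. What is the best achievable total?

Density check — wetland restoration 27.75, microloan fund 8.50, flood-sensor network 3.69, river cleanup 3.44 are the best per k$.
The ratio ordering already packs tightly: 9×wetland restoration, 36 k$, 999.
That's the maximum — no swap from here does better than 999.

999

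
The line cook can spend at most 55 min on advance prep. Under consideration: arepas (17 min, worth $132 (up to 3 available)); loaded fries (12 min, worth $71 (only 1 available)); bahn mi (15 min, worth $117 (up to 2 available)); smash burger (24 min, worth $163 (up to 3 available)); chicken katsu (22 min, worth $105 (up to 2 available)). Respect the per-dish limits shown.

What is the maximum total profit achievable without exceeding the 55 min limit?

397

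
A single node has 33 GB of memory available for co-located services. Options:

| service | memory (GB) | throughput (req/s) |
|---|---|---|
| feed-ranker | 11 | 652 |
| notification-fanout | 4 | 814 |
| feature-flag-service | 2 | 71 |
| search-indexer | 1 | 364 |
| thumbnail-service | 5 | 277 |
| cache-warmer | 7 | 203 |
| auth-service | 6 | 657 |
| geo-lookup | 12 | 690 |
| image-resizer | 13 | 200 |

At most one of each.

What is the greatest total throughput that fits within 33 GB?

2873

Taking the top-ratio services first gives feed-ranker + notification-fanout + feature-flag-service + search-indexer + thumbnail-service + auth-service for 2835 (29 GB).
Dropping feed-ranker frees 11 GB; slotting in geo-lookup (12 GB) lifts the total to 2873 at 30 GB.
Nothing else within 33 GB beats 2873.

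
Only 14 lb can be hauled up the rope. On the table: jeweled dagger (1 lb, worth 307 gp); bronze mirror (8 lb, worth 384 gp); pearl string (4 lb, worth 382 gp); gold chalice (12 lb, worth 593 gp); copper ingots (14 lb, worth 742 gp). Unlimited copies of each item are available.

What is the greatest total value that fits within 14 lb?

Best packing: 14×jeweled dagger — 14 lb, 4298 total.
No other feasible combination exceeds 4298.

4298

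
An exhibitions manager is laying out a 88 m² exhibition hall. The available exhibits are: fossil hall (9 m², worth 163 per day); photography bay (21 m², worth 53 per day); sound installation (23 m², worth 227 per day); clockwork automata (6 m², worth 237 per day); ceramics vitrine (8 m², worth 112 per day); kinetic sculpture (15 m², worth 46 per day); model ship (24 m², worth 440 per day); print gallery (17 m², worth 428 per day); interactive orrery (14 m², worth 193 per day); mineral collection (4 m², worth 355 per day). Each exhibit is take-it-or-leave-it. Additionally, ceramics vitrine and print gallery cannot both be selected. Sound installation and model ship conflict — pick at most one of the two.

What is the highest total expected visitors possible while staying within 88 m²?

1816

Density check — mineral collection 88.75, clockwork automata 39.50, print gallery 25.18, model ship 18.33 are the best per m².
Taking fossil hall + clockwork automata + model ship + print gallery + interactive orrery + mineral collection: 74 m² used, 1816 in expected visitors.
An exhaustive check of the 1024 subsets confirms 1816.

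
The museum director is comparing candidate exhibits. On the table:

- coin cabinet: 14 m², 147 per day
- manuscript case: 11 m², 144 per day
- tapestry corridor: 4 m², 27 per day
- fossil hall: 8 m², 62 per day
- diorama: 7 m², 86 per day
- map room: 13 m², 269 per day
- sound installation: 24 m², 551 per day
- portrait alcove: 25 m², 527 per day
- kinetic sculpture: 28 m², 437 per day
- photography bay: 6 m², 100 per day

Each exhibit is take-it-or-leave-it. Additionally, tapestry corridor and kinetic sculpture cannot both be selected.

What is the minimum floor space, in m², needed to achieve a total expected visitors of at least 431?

24

Need the lightest bundle worth ≥ 431.
Taking sound installation gives 551 (≥ 431) for 24 m².
No combination under 24 m² hits 431.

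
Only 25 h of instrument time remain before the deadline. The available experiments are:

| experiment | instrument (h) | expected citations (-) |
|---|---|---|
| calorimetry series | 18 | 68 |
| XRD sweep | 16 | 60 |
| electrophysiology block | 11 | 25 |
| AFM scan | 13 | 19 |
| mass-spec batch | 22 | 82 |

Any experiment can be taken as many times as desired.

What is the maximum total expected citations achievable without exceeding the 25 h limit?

The ratio heuristic lands on calorimetry series (68) but leaves 7 h idle.
Dropping calorimetry series frees 18 h; slotting in mass-spec batch (22 h) lifts the total to 82 at 22 h.
Every other selection either busts 25 h or fails to beat 82.

82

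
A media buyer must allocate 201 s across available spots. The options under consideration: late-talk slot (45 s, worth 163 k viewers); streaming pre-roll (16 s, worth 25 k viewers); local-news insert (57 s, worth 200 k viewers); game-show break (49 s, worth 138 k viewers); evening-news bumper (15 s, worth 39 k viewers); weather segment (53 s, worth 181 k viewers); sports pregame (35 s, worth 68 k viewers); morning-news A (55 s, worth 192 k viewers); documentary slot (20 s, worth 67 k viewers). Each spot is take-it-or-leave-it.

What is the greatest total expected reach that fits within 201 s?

679

Filling by ratio: late-talk slot + local-news insert + evening-news bumper + morning-news A + documentary slot for 661, with 9 s left unused.
Replace late-talk slot with weather segment: the trade gains 18 net, giving 679 at 200 s.
The spare 1 s is too small for any remaining spot, and no exchange beats 679.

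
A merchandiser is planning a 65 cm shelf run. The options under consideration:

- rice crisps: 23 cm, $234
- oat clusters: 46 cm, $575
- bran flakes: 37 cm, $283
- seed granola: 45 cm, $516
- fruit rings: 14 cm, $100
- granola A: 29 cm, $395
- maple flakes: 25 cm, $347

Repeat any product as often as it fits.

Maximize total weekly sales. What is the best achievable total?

Ranking by ratio (weekly sales/cm): maple flakes 13.88, granola A 13.62, oat clusters 12.50.
Fruit rings + 2×maple flakes uses 64 of the 65 cm and totals 794.

794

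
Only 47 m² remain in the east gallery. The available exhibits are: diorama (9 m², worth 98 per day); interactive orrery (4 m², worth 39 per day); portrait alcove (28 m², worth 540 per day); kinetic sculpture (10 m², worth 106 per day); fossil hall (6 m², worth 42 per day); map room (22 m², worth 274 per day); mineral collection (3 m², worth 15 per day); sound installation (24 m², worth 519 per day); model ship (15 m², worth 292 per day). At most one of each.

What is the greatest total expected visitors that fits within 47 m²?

871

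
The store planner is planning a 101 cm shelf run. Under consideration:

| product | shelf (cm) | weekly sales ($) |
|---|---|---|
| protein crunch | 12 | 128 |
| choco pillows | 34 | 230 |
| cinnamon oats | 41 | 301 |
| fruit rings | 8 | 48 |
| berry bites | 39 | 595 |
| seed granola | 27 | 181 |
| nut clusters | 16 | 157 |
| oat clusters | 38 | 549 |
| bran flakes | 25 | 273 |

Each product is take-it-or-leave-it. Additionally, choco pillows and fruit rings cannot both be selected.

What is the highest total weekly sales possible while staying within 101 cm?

Taking the top-ratio products first gives protein crunch + fruit rings + berry bites + oat clusters for 1320 (97 cm).
The 12 cm tied up in protein crunch is better spent on nut clusters — total rises to 1349 (101 cm).
Nothing else feasible within 101 cm beats 1349.

1349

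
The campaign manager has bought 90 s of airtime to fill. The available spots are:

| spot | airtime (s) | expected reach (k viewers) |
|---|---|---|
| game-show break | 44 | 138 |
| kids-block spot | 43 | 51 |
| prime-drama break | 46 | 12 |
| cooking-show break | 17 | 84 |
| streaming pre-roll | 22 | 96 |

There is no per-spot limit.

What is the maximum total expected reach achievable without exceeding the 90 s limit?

432

Density check — cooking-show break 4.94, streaming pre-roll 4.36, game-show break 3.14, kids-block spot 1.19 are the best per s.
Taking the top-ratio spots first gives 5×cooking-show break for 420 (85 s).
Dropping cooking-show break frees 17 s; slotting in streaming pre-roll (22 s) lifts the total to 432 at 90 s.
Nothing else within 90 s beats 432.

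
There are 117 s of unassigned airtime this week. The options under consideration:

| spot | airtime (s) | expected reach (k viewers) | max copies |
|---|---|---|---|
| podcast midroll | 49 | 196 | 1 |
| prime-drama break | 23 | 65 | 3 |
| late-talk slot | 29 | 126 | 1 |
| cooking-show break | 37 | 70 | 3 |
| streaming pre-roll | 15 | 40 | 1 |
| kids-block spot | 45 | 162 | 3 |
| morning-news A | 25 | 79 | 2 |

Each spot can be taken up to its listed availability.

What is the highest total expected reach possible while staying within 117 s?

427

Filling by ratio: podcast midroll + late-talk slot + morning-news A for 401, with 14 s left unused.
Replace morning-news A with prime-drama break + streaming pre-roll: the trade gains 26 net, giving 427 at 116 s.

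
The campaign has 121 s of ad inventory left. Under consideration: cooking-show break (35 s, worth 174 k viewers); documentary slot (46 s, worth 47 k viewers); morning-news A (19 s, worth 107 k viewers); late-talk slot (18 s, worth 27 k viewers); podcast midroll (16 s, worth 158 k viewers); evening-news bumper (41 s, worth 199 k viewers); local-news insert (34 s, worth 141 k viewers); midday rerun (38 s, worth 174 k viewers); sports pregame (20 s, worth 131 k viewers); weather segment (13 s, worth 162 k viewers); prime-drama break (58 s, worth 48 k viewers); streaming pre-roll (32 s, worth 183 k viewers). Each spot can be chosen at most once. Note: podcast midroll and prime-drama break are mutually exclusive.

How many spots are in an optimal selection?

The maximum expected reach within 121 s is 809.
For example morning-news A + podcast midroll + evening-news bumper + weather segment + streaming pre-roll achieves it, using 121 s.
Every optimal selection uses 5 spots.

5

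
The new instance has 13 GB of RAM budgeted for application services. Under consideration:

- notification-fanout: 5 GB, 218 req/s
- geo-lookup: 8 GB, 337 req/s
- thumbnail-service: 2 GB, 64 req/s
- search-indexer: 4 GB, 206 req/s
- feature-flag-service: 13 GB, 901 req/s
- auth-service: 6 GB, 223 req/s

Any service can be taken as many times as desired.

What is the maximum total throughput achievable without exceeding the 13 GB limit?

901

Taking feature-flag-service: 13 GB used, 901 in throughput.
No other feasible combination exceeds 901.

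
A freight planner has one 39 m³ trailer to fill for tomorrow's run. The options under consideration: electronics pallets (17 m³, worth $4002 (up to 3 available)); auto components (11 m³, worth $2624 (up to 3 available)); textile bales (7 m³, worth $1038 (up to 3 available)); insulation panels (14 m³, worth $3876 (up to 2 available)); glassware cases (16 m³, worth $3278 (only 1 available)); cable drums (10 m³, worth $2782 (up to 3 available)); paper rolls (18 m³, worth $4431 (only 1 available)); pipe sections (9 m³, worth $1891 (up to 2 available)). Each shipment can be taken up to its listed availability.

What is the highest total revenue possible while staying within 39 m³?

Ranking by ratio (revenue/m³): cable drums 278.20, insulation panels 276.86, paper rolls 246.17, auto components 238.55.
Greedy by ratio would take 3×cable drums + pipe sections: 39 m³ used, total 10237.
Dropping 2×cable drums and pipe sections frees 29 m³; slotting in 2×insulation panels (28 m³) lifts the total to 10534 at 38 m³.
Nothing else within 39 m³ beats 10534.

10534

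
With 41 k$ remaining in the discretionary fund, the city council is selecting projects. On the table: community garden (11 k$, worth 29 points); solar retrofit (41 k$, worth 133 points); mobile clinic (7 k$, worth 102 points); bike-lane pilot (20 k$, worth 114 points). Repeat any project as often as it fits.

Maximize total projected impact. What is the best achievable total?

510

5×mobile clinic uses 35 of the 41 k$ and totals 510.
Every other selection either busts 41 k$ or fails to beat 510.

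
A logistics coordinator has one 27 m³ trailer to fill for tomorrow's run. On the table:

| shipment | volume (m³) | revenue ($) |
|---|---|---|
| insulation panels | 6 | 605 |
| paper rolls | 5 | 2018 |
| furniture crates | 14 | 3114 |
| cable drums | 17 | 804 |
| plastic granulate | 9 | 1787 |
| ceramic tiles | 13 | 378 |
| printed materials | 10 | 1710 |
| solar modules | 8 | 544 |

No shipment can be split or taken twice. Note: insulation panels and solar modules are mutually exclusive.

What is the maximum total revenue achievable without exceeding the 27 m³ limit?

5737

By revenue per m³: paper rolls 403.60, furniture crates 222.43, plastic granulate 198.56 lead.
The ratio ordering already packs tightly: insulation panels + paper rolls + furniture crates, 25 m³, 5737.
No other feasible combination exceeds 5737.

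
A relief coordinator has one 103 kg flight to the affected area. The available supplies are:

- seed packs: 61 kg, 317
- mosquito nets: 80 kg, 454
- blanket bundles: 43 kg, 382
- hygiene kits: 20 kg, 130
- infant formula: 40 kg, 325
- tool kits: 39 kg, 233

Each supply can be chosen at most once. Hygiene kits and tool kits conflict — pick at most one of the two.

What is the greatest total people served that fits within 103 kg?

The ratio ordering already packs tightly: blanket bundles + hygiene kits + infant formula, 103 kg, 837.
No other feasible combination exceeds 837.

837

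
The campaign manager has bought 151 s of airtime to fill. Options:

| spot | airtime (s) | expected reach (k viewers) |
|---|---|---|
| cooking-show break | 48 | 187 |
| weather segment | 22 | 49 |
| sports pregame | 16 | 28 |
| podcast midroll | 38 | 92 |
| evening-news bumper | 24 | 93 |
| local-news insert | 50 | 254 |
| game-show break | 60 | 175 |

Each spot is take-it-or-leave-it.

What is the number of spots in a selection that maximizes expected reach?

4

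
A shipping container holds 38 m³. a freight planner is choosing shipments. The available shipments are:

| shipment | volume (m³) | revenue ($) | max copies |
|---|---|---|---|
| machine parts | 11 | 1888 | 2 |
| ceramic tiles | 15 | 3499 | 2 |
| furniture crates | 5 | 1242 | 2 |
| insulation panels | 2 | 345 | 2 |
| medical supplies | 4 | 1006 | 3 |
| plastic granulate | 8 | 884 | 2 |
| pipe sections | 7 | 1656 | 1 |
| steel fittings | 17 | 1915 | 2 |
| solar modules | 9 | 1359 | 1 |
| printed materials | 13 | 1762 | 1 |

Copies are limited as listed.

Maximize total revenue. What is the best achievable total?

9010

Taking the top-ratio shipments first gives 2×furniture crates + 2×insulation panels + 3×medical supplies + pipe sections for 7848 (33 m³).
But 2×ceramic tiles + 2×medical supplies fits in 38 m³ and reaches 9010.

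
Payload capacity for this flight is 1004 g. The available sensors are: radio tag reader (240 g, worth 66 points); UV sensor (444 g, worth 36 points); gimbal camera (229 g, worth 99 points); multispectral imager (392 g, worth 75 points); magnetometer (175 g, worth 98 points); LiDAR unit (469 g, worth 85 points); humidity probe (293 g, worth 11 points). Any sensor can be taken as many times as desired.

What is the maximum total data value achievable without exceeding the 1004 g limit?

492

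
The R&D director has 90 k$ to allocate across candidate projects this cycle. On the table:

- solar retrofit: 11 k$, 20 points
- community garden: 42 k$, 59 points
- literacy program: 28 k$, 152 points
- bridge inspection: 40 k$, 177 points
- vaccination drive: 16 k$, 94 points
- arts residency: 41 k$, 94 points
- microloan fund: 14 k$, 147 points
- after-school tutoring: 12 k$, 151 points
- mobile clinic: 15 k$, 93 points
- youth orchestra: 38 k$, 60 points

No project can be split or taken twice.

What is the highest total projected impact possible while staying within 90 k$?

637

Density check — after-school tutoring 12.58, microloan fund 10.50, mobile clinic 6.20 are the best per k$.
Best packing: literacy program + vaccination drive + microloan fund + after-school tutoring + mobile clinic — 85 k$, 637 total.
The closest alternative, bridge inspection + vaccination drive + microloan fund + after-school tutoring, reaches only 569.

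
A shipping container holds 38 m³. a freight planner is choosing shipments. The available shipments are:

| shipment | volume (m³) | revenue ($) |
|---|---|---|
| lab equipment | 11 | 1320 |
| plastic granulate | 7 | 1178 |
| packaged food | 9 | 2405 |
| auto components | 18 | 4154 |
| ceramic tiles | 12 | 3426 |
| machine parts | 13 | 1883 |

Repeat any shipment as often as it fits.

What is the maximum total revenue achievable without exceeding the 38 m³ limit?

10278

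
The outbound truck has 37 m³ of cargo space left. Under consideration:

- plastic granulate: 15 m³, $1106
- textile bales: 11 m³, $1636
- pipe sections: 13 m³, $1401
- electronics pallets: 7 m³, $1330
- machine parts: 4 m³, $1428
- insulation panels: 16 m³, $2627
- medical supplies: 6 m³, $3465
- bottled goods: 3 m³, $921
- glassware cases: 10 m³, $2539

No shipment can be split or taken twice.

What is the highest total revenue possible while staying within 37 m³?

10059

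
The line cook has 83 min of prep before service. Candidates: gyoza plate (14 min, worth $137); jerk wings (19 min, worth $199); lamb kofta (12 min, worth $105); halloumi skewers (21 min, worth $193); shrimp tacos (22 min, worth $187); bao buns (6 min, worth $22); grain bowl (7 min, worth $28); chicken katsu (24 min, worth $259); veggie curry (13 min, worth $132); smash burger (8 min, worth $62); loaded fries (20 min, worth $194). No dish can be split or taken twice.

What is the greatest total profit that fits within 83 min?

The ratio ordering already packs tightly: gyoza plate + jerk wings + lamb kofta + chicken katsu + veggie curry, 82 min, 832.
The closest alternative, gyoza plate + lamb kofta + chicken katsu + veggie curry + loaded fries, reaches only 827.

832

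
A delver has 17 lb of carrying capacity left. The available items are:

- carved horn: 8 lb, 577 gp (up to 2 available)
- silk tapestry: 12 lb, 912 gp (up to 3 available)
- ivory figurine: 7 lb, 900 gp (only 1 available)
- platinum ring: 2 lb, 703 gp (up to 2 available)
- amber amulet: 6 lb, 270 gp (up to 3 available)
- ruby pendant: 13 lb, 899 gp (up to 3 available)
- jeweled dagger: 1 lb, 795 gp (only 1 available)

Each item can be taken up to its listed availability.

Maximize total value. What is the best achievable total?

Filling by ratio: ivory figurine + 2×platinum ring + jeweled dagger for 3101, with 5 lb left unused.
The 7 lb tied up in ivory figurine is better spent on silk tapestry — total rises to 3113 (17 lb).

3113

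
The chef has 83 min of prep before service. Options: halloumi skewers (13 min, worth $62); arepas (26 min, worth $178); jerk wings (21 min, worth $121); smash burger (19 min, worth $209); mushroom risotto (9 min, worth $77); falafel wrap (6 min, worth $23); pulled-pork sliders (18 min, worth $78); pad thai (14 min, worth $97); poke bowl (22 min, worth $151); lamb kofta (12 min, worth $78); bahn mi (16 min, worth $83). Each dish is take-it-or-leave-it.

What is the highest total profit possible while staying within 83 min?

Taking the top-ratio dishes first gives smash burger + mushroom risotto + falafel wrap + pad thai + poke bowl + lamb kofta for 635 (82 min).
The 28 min tied up in falafel wrap and poke bowl is better spent on arepas — total rises to 639 (80 min).
The closest alternative, arepas + smash burger + mushroom risotto + falafel wrap + poke bowl, reaches only 638.

639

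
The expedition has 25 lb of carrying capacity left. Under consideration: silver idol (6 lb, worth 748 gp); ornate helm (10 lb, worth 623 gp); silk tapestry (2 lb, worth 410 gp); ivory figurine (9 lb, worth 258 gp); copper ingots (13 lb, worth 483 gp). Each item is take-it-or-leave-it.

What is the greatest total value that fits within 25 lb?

1781

Taking silver idol + ornate helm + silk tapestry: 18 lb used, 1781 in value.
Next best is silver idol + silk tapestry + copper ingots at 1641 (21 lb) — short by 140.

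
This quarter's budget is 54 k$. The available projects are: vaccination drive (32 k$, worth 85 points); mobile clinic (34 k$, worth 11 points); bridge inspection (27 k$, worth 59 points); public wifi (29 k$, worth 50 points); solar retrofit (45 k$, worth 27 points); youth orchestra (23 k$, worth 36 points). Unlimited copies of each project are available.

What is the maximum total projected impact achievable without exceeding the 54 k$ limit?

Ranking by ratio (projected impact/k$): vaccination drive 2.66, bridge inspection 2.19, public wifi 1.72, youth orchestra 1.57.
Filling by ratio: vaccination drive for 85, with 22 k$ left unused.
Dropping vaccination drive frees 32 k$; slotting in 2×bridge inspection (54 k$) lifts the total to 118 at 54 k$.
No other feasible combination exceeds 118.

118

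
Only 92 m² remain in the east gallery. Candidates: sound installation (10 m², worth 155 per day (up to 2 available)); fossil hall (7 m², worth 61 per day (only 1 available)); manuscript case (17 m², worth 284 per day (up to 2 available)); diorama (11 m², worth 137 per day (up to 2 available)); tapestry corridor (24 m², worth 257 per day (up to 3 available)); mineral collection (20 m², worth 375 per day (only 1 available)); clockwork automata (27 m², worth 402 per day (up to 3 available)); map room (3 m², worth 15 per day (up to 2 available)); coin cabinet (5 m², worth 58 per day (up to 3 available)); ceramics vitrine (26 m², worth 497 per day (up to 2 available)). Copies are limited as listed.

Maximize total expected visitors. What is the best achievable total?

By expected visitors per m²: ceramics vitrine 19.12, mineral collection 18.75, manuscript case 16.71 lead.
Greedy by ratio would take manuscript case + mineral collection + map room + 2×ceramics vitrine: 92 m² used, total 1668.
The 20 m² tied up in manuscript case and map room is better spent on 2×sound installation — total rises to 1679 (92 m²).
No other feasible combination exceeds 1679.

1679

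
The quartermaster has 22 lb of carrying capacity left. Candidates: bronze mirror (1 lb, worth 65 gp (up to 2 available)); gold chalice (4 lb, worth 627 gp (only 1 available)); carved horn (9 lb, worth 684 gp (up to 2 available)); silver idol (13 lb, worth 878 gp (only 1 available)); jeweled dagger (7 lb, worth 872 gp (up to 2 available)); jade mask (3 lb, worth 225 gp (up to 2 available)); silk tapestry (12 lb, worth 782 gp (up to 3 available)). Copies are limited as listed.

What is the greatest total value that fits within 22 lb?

The ratio ordering already packs tightly: bronze mirror + gold chalice + 2×jeweled dagger + jade mask, 22 lb, 2661.
Nothing else within 22 lb beats 2661.

2661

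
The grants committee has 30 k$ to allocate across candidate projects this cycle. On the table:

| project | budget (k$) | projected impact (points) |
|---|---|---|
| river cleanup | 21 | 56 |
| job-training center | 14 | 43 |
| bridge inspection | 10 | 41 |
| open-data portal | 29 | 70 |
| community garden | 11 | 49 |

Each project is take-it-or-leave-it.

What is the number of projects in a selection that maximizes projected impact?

Optimal total is 92.
job-training center + community garden hits 92 at 25 k$.
Every optimal selection uses 2 projects.

2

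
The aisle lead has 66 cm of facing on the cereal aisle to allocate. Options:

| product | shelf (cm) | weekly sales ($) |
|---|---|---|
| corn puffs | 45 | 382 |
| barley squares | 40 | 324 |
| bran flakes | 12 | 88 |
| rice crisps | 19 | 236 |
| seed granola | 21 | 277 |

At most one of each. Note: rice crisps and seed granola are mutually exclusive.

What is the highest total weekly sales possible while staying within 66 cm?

659

Density check — seed granola 13.19, rice crisps 12.42, corn puffs 8.49 are the best per cm.
Taking corn puffs + seed granola: 66 cm used, 659 in weekly sales.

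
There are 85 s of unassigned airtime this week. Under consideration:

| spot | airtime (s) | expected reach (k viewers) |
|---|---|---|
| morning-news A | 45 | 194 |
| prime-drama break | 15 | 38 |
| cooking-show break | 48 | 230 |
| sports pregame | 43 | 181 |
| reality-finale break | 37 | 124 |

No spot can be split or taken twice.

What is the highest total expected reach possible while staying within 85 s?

Cooking-show break + reality-finale break uses 85 of the 85 s and totals 354.
Next best is morning-news A + reality-finale break at 318 (82 s) — short by 36.

354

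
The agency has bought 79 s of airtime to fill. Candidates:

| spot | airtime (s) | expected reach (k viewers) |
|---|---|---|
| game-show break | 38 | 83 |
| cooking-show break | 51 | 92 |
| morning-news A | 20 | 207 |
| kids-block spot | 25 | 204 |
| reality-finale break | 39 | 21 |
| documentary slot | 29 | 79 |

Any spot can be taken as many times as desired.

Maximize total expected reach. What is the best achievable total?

3×morning-news A uses 60 of the 79 s and totals 621.
No other feasible combination exceeds 621.

621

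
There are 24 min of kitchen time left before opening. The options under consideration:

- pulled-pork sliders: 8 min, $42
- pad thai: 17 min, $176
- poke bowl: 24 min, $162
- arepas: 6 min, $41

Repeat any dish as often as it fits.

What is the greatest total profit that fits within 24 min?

Best packing: pad thai + arepas — 23 min, 217 total.

217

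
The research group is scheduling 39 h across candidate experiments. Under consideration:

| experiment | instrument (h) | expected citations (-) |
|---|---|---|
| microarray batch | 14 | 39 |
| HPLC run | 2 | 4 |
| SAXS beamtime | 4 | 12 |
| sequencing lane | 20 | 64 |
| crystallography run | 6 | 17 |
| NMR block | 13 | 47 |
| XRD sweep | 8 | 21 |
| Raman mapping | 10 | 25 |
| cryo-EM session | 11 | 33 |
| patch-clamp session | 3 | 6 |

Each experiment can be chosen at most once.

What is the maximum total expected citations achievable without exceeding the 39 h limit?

Greedy by ratio would take HPLC run + SAXS beamtime + sequencing lane + NMR block: 39 h used, total 127.
Dropping HPLC run and SAXS beamtime frees 6 h; slotting in crystallography run (6 h) lifts the total to 128 at 39 h.
Runner-up HPLC run + SAXS beamtime + sequencing lane + NMR block tops out at 127.

128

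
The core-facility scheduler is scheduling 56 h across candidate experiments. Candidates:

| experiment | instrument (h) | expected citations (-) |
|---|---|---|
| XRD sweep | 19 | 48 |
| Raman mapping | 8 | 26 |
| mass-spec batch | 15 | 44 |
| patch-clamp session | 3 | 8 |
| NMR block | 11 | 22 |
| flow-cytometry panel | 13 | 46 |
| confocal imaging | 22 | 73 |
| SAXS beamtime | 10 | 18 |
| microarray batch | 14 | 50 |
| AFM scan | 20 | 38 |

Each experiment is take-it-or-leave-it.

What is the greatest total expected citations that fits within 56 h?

Patch-clamp session + flow-cytometry panel + confocal imaging + microarray batch uses 52 of the 56 h and totals 177.

177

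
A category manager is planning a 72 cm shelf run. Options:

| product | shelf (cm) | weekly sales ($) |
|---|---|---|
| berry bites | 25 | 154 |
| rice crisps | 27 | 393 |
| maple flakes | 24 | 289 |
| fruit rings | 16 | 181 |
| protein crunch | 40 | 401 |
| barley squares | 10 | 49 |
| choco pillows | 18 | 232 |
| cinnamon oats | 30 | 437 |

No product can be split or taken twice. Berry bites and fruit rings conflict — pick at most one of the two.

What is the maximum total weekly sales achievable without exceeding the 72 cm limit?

Taking the top-ratio products first gives rice crisps + barley squares + cinnamon oats for 879 (67 cm).
The 37 cm tied up in rice crisps and barley squares is better spent on maple flakes + choco pillows — total rises to 958 (72 cm).
Runner-up rice crisps + maple flakes + choco pillows tops out at 914.

958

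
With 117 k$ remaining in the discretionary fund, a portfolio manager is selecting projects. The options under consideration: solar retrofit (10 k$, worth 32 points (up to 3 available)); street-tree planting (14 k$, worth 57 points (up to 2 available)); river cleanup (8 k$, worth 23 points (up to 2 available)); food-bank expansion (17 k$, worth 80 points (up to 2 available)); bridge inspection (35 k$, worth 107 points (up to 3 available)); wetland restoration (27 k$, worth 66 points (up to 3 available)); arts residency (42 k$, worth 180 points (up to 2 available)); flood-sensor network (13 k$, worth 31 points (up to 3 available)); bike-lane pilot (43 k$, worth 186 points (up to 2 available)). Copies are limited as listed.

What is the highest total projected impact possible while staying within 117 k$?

Density check — food-bank expansion 4.71, bike-lane pilot 4.33, arts residency 4.29, street-tree planting 4.07 are the best per k$.
Greedy by ratio would take solar retrofit + 2×street-tree planting + 2×food-bank expansion + bike-lane pilot: 115 k$ used, total 492.
Dropping solar retrofit and street-tree planting and food-bank expansion frees 41 k$; slotting in bike-lane pilot (43 k$) lifts the total to 509 at 117 k$.
Every other selection either busts 117 k$ or exceeds an availability limit or fails to beat 509.

509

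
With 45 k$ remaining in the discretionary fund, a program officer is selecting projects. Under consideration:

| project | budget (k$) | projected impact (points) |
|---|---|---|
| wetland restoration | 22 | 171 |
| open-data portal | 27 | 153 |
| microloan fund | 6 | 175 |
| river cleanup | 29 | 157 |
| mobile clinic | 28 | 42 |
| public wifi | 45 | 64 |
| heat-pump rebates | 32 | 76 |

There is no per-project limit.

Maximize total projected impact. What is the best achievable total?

1225

By projected impact per k$: microloan fund 29.17, wetland restoration 7.77, open-data portal 5.67, river cleanup 5.41 lead.
Best packing: 7×microloan fund — 42 k$, 1225 total.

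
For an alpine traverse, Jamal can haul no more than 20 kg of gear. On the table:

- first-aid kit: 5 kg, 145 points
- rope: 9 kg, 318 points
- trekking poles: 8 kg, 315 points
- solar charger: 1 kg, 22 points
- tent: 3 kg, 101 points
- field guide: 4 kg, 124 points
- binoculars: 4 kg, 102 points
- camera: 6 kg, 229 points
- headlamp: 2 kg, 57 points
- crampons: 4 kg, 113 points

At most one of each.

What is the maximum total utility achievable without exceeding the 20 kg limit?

A density-first pass picks trekking poles + solar charger + tent + camera + headlamp — 724 at 20 kg.
Dropping solar charger and camera and headlamp frees 9 kg; slotting in rope (9 kg) lifts the total to 734 at 20 kg.

734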